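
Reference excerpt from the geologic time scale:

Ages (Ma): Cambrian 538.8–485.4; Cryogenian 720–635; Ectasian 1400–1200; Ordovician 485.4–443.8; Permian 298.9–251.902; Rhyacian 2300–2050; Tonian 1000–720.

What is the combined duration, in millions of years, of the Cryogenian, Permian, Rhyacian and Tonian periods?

Duration is start − end for each: (720 − 635) + (298.9 − 251.902) + (2300 − 2050) + (1000 − 720).
That is 85 + 46.998 + 250 + 280, which totals 661.998 million years.

661.998 million years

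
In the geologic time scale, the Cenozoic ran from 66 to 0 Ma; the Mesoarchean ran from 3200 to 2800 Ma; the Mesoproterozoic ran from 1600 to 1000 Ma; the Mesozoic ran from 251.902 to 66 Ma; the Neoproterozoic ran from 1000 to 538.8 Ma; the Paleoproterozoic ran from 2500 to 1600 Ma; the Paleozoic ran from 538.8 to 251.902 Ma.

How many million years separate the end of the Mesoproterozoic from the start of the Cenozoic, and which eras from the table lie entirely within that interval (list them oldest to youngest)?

934 million years; Neoproterozoic, Paleozoic, Mesozoic

The Mesoproterozoic closes at 1000 Ma and the Cenozoic opens at 66 Ma, so the interval is 1000 − 66 = 934 Myr.
An era fits inside if it starts at or after 1000 Ma and ends at or before 66 Ma; oldest first that gives Neoproterozoic, Paleozoic, Mesozoic.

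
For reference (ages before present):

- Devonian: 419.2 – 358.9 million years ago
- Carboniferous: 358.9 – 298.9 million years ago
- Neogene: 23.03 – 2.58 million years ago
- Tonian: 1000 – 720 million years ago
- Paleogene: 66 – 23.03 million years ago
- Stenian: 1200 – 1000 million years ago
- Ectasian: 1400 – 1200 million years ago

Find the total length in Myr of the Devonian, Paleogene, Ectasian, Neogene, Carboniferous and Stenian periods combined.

Each duration: Devonian = 60.3; Paleogene = 42.97; Ectasian = 200; Neogene = 20.45; Carboniferous = 60; Stenian = 200.
Sum: 60.3 + 42.97 + 200 + 20.45 + 60 + 200 = 583.72 Myr.

583.72 million years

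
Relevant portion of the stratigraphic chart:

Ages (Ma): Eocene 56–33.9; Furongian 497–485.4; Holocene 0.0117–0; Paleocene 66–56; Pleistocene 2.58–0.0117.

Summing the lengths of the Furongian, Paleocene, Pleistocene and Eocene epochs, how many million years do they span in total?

46.2683 million years

Duration is start − end for each: (497 − 485.4) + (66 − 56) + (2.58 − 0.0117) + (56 − 33.9).
That is 11.6 + 10 + 2.5683 + 22.1, which totals 46.2683 million years.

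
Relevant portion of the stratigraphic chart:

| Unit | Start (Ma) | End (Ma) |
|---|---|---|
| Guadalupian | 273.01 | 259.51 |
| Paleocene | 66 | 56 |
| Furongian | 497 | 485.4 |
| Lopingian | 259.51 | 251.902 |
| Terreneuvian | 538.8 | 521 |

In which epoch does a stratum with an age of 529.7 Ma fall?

Terreneuvian

529.7 Ma lies between 538.8 and 521 Ma, so it falls in the Terreneuvian.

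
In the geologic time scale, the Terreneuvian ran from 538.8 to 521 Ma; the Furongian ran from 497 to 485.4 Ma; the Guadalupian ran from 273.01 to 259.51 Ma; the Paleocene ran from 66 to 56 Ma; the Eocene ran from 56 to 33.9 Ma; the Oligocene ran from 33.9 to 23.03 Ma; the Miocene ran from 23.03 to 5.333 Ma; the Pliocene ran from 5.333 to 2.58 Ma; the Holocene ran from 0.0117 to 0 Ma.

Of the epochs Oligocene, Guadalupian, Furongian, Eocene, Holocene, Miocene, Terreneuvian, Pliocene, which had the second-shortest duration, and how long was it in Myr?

Start − end for each: Oligocene 33.9 − 23.03 = 10.87; Guadalupian 273.01 − 259.51 = 13.5; Furongian 497 − 485.4 = 11.6; Eocene 56 − 33.9 = 22.1; Holocene 0.0117 − 0 = 0.0117; Miocene 23.03 − 5.333 = 17.697; Terreneuvian 538.8 − 521 = 17.8; Pliocene 5.333 − 2.58 = 2.753.
Ranking these from shortest: Holocene < Pliocene < Oligocene < Furongian < Guadalupian < Miocene < Terreneuvian < Eocene.
Position 2 in that ranking is Pliocene, which lasted 2.753 Myr.

Pliocene, 2.753 million years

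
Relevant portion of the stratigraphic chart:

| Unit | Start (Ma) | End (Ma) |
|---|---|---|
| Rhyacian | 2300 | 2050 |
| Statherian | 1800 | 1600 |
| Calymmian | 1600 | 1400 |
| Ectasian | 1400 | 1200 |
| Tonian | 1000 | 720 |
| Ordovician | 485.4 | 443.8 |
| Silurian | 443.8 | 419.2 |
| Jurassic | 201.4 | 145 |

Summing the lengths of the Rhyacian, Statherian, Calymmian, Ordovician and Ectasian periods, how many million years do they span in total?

891.6 million years

Duration is start − end for each: (2300 − 2050) + (1800 − 1600) + (1600 − 1400) + (485.4 − 443.8) + (1400 − 1200).
That is 250 + 200 + 200 + 41.6 + 200, which totals 891.6 million years.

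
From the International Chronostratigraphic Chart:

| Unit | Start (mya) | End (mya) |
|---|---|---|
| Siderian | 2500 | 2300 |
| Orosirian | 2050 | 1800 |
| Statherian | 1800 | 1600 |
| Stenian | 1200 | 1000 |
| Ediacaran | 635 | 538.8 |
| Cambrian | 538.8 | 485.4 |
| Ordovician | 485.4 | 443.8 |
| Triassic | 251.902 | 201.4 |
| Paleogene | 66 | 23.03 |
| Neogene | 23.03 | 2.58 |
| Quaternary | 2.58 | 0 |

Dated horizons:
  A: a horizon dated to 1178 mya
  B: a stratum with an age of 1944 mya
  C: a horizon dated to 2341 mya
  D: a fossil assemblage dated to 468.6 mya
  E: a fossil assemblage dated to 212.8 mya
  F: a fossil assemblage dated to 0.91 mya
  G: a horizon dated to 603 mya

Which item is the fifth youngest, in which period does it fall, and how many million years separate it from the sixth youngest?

Sorted youngest-first by Ma: F (0.91), E (212.8), D (468.6), G (603), A (1178), B (1944), C (2341).
The fifth youngest is A at 1178 Ma, which lies in 1200–1000 Ma: the Stenian.
The sixth youngest is B at 1944 Ma; separation = |1178 − 1944| = 766 Myr.

A, in the Stenian; 766 million years to B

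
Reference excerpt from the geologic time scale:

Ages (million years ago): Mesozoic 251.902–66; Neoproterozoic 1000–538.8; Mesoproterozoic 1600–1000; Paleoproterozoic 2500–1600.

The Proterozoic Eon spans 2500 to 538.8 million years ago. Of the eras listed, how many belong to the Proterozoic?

Eras inside 2500–538.8 Ma: Paleoproterozoic, Mesoproterozoic, Neoproterozoic — 3 in total.

3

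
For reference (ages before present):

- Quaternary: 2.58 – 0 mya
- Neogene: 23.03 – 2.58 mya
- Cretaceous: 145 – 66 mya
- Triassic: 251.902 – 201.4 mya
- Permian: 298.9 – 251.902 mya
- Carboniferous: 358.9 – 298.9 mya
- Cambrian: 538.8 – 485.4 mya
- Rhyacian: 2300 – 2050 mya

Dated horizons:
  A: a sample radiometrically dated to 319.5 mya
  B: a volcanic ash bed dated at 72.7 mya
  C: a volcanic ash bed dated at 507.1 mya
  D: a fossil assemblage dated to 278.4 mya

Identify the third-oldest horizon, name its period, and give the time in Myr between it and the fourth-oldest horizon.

D, in the Permian; 205.7 million years to B

Sorted oldest-first by Ma: C (507.1), A (319.5), D (278.4), B (72.7).
The third oldest is D at 278.4 Ma, which lies in 298.9–251.902 Ma: the Permian.
The fourth oldest is B at 72.7 Ma; separation = |278.4 − 72.7| = 205.7 Myr.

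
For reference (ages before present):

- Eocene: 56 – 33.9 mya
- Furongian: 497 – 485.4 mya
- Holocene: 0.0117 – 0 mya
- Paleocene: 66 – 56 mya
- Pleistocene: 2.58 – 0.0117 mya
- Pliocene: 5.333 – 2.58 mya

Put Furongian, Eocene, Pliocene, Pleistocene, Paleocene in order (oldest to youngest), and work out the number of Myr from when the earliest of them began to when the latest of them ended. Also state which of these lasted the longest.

Start ages (Ma): Furongian 497, Paleocene 66, Eocene 56, Pliocene 5.333, Pleistocene 2.58.
Ordered oldest to youngest: Furongian, Paleocene, Eocene, Pliocene, Pleistocene.
Span = 497 − 0.0117 = 496.9883 Myr.
Durations: Pliocene 2.753, Pleistocene 2.5683, Furongian 11.6, Eocene 22.1, Paleocene 10 → longest is Eocene (22.1 Myr).

Furongian → Paleocene → Eocene → Pliocene → Pleistocene; total span 496.9883 Myr; longest is Eocene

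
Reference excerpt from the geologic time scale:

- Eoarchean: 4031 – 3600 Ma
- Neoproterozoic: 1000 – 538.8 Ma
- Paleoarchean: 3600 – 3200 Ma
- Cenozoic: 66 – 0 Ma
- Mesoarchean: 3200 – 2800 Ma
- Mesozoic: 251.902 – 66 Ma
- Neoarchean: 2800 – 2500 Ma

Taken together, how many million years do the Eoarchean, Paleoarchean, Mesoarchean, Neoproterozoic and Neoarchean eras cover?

1992.2 million years

Duration is start − end for each: (4031 − 3600) + (3600 − 3200) + (3200 − 2800) + (1000 − 538.8) + (2800 − 2500).
That is 431 + 400 + 400 + 461.2 + 300, which totals 1992.2 million years.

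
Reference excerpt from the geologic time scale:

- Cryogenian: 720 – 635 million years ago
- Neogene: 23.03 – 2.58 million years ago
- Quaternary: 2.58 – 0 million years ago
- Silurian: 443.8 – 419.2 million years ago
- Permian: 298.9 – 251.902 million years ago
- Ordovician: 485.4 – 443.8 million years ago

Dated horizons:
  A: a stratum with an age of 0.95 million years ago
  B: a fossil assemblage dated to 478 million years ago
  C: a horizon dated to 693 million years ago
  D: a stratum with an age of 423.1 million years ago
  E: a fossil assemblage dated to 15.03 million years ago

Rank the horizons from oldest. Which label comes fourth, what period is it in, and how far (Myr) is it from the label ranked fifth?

E, in the Neogene; 14.08 million years to A

Larger Ma means older, so oldest first: C 693 > B 478 > D 423.1 > E 15.03 > A 0.95.
Counting 4 along gives E (15.03 Ma); the excerpt puts that inside the Neogene, 23.03–2.58 Ma.
Next in line is A (0.95 Ma), and 15.03 − 0.95 = 14.08 Myr.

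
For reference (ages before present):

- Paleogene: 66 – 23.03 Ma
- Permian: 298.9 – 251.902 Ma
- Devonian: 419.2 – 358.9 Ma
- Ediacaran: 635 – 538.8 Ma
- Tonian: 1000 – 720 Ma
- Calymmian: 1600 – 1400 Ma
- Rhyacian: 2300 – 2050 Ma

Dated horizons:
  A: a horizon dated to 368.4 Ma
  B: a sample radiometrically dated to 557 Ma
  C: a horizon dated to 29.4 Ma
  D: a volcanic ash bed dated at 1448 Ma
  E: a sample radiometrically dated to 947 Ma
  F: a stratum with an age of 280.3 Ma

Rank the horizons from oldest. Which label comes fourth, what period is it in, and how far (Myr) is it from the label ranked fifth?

A, in the Devonian; 88.1 million years to F

Sorted oldest-first by Ma: D (1448), E (947), B (557), A (368.4), F (280.3), C (29.4).
The fourth oldest is A at 368.4 Ma, which lies in 419.2–358.9 Ma: the Devonian.
The fifth oldest is F at 280.3 Ma; separation = |368.4 − 280.3| = 88.1 Myr.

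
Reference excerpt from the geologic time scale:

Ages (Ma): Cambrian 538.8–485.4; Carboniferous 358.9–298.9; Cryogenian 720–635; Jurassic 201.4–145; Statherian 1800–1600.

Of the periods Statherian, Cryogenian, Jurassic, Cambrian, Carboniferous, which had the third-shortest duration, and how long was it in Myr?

Start − end for each: Statherian 1800 − 1600 = 200; Cryogenian 720 − 635 = 85; Jurassic 201.4 − 145 = 56.4; Cambrian 538.8 − 485.4 = 53.4; Carboniferous 358.9 − 298.9 = 60.
Ranking these from shortest: Cambrian < Jurassic < Carboniferous < Cryogenian < Statherian.
Position 3 in that ranking is Carboniferous, which lasted 60 Myr.

Carboniferous, 60 million years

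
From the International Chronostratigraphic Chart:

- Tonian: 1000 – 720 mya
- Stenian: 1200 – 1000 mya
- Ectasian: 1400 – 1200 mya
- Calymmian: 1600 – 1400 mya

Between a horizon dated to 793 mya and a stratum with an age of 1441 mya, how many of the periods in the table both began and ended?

1441 Ma sits inside the Calymmian (1600–1400) and 793 Ma inside the Tonian (1000–720); neither of those is wholly between the two dates.
The listed periods lying completely between them are Ectasian, Stenian — 2 in all.

2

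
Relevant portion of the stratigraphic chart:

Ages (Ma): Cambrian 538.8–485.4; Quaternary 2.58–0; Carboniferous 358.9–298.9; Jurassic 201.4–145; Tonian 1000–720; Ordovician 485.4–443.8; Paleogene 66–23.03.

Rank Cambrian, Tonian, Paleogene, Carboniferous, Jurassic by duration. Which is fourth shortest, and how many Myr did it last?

Carboniferous, 60 million years

Start − end for each: Cambrian 538.8 − 485.4 = 53.4; Tonian 1000 − 720 = 280; Paleogene 66 − 23.03 = 42.97; Carboniferous 358.9 − 298.9 = 60; Jurassic 201.4 − 145 = 56.4.
Ranking these from shortest: Paleogene < Cambrian < Jurassic < Carboniferous < Tonian.
Position 4 in that ranking is Carboniferous, which lasted 60 Myr.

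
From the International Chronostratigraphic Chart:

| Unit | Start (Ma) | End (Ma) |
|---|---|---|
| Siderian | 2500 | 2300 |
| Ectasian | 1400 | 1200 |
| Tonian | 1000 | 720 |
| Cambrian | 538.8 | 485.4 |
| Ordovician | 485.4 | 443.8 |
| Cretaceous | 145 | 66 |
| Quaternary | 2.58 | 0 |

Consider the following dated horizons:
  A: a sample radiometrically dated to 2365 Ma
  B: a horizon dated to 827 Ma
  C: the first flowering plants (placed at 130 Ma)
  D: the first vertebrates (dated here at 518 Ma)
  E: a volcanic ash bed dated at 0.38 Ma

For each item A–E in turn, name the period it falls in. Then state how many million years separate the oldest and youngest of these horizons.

A — Siderian; B — Tonian; C — Cretaceous; D — Cambrian; E — Quaternary; span 2364.62 million years

A: 2365 Ma lies in 2500–2300 Ma, so Siderian.
B: 827 Ma lies in 1000–720 Ma, so Tonian.
C: 130 Ma lies in 145–66 Ma, so Cretaceous.
D: 518 Ma lies in 538.8–485.4 Ma, so Cambrian.
E: 0.38 Ma lies in 2.58–0 Ma, so Quaternary.
Oldest = 2365 Ma, youngest = 0.38 Ma → span 2364.62 Myr.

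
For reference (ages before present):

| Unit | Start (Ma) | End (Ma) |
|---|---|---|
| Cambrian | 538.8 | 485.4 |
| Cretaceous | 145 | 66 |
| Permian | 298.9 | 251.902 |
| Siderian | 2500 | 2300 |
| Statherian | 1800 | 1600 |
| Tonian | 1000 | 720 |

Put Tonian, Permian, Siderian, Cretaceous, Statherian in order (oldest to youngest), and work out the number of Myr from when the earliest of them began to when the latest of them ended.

Start ages (Ma): Siderian 2500, Statherian 1800, Tonian 1000, Permian 298.9, Cretaceous 145.
Ordered oldest to youngest: Siderian, Statherian, Tonian, Permian, Cretaceous.
Span = 2500 − 66 = 2434 Myr.

Siderian → Statherian → Tonian → Permian → Cretaceous; total span 2434 Myr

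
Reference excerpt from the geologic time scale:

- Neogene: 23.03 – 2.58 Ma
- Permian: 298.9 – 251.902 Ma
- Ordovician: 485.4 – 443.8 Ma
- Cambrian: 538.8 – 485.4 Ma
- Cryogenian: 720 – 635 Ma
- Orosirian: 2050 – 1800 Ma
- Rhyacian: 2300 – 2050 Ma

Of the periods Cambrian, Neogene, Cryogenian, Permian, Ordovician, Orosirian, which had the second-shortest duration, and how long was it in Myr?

Start − end for each: Cambrian 538.8 − 485.4 = 53.4; Neogene 23.03 − 2.58 = 20.45; Cryogenian 720 − 635 = 85; Permian 298.9 − 251.902 = 46.998; Ordovician 485.4 − 443.8 = 41.6; Orosirian 2050 − 1800 = 250.
Ranking these from shortest: Neogene < Ordovician < Permian < Cambrian < Cryogenian < Orosirian.
Position 2 in that ranking is Ordovician, which lasted 41.6 Myr.

Ordovician, 41.6 million years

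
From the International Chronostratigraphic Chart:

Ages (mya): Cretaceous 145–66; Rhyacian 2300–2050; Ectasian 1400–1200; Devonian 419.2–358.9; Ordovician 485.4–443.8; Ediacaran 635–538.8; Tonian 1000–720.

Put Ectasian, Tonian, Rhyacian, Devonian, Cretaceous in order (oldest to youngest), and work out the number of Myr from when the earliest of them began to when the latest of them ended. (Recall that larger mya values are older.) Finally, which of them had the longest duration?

Rhyacian → Ectasian → Tonian → Devonian → Cretaceous; total span 2234 Myr; longest is Tonian

From the excerpt: Ectasian 1400–1200; Tonian 1000–720; Rhyacian 2300–2050; Devonian 419.2–358.9; Cretaceous 145–66 (Ma).
Larger Ma is earlier, so the oldest is Rhyacian and the youngest is Cretaceous; oldest to youngest: Rhyacian, Ectasian, Tonian, Devonian, Cretaceous.
Oldest start 2300 minus youngest end 66 gives 2234 Myr overall.
Individual lengths (start − end): Devonian 60.3; Cretaceous 79; Ectasian 200; Tonian 280; Rhyacian 250. The largest is Tonian at 280 Myr.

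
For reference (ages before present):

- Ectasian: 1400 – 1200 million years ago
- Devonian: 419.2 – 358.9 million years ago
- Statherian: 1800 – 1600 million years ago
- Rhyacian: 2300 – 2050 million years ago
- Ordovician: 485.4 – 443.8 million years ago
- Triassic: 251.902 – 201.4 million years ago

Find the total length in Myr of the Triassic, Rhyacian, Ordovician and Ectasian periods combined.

542.102 million years

Duration is start − end for each: (251.902 − 201.4) + (2300 − 2050) + (485.4 − 443.8) + (1400 − 1200).
That is 50.502 + 250 + 41.6 + 200, which totals 542.102 million years.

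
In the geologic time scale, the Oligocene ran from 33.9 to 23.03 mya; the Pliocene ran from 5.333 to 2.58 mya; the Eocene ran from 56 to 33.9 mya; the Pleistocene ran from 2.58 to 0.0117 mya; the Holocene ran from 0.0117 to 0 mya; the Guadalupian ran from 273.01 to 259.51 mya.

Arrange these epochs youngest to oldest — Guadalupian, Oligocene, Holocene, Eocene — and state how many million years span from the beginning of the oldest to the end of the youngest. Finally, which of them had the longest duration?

Holocene, Oligocene, Eocene, Guadalupian; total span 273.01 Myr; longest is Eocene

From the excerpt: Guadalupian 273.01–259.51; Oligocene 33.9–23.03; Holocene 0.0117–0; Eocene 56–33.9 (Ma).
Larger Ma is earlier, so the oldest is Guadalupian and the youngest is Holocene; youngest to oldest: Holocene, Oligocene, Eocene, Guadalupian.
Oldest start 273.01 minus youngest end 0 gives 273.01 Myr overall.
Individual lengths (start − end): Holocene 0.0117; Eocene 22.1; Guadalupian 13.5; Oligocene 10.87. The largest is Eocene at 22.1 Myr.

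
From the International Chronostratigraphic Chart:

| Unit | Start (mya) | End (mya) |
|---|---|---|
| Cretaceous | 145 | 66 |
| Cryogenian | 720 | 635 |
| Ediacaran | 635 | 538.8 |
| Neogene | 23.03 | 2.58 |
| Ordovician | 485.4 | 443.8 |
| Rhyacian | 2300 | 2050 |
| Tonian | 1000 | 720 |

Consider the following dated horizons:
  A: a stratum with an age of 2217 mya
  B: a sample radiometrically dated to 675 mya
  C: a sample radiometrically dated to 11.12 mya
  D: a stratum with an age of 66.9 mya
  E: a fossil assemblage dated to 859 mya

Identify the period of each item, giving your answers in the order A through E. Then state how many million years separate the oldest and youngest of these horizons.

A: 2217 Ma lies in 2300–2050 Ma, so Rhyacian.
B: 675 Ma lies in 720–635 Ma, so Cryogenian.
C: 11.12 Ma lies in 23.03–2.58 Ma, so Neogene.
D: 66.9 Ma lies in 145–66 Ma, so Cretaceous.
E: 859 Ma lies in 1000–720 Ma, so Tonian.
Oldest = 2217 Ma, youngest = 11.12 Ma → span 2205.88 Myr.

A — Rhyacian; B — Cryogenian; C — Neogene; D — Cretaceous; E — Tonian; span 2205.88 million years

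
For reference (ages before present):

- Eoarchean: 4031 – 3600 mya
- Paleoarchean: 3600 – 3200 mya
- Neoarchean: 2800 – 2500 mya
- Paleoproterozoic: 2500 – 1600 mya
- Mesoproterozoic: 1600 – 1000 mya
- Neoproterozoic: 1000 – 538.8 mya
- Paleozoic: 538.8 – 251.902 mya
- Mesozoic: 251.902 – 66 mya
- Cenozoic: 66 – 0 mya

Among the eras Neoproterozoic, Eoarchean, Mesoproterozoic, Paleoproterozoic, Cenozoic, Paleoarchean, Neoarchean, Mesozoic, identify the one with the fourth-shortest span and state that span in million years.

Start − end for each: Neoproterozoic 1000 − 538.8 = 461.2; Eoarchean 4031 − 3600 = 431; Mesoproterozoic 1600 − 1000 = 600; Paleoproterozoic 2500 − 1600 = 900; Cenozoic 66 − 0 = 66; Paleoarchean 3600 − 3200 = 400; Neoarchean 2800 − 2500 = 300; Mesozoic 251.902 − 66 = 185.902.
Ranking these from shortest: Cenozoic < Mesozoic < Neoarchean < Paleoarchean < Eoarchean < Neoproterozoic < Mesoproterozoic < Paleoproterozoic.
Position 4 in that ranking is Paleoarchean, which lasted 400 Myr.

Paleoarchean, 400 million years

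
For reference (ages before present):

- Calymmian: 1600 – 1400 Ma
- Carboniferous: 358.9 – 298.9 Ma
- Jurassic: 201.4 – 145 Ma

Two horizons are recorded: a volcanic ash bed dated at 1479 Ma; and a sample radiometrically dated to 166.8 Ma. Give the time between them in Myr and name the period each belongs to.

Elapsed time: 1479 − 166.8 = 1312.2 Myr.
1479 Ma lies within 1600–1400 Ma: Calymmian.
166.8 Ma lies within 201.4–145 Ma: Jurassic.

1312.2 million years apart; the first in the Calymmian, the second in the Jurassic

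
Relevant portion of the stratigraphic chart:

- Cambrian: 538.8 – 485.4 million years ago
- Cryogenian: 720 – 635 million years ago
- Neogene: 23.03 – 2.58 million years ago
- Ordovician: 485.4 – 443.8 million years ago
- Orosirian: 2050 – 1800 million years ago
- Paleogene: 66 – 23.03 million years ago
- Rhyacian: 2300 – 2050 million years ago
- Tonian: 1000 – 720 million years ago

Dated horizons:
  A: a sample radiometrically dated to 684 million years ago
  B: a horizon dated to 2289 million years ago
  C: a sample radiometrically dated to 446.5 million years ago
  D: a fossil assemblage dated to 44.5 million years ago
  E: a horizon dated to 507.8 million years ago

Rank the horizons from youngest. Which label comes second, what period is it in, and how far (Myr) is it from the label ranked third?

C, in the Ordovician; 61.3 million years to E

Smaller Ma means younger, so youngest first: D 44.5 < C 446.5 < E 507.8 < A 684 < B 2289.
Counting 2 along gives C (446.5 Ma); the excerpt puts that inside the Ordovician, 485.4–443.8 Ma.
Next in line is E (507.8 Ma), and 507.8 − 446.5 = 61.3 Myr.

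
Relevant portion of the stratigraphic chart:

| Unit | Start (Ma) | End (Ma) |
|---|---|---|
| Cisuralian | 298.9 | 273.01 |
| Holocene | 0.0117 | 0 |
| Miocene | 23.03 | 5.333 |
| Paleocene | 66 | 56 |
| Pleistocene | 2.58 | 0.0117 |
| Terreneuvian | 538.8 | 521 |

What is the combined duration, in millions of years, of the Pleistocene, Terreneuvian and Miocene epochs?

38.0653 million years

Duration is start − end for each: (2.58 − 0.0117) + (538.8 − 521) + (23.03 − 5.333).
That is 2.5683 + 17.8 + 17.697, which totals 38.0653 million years.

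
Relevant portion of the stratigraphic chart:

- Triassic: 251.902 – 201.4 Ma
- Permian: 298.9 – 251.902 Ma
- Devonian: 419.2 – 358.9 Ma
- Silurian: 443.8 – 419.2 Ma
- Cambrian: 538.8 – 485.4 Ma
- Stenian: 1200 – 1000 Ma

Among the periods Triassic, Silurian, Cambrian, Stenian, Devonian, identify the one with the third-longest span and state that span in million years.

Start − end for each: Triassic 251.902 − 201.4 = 50.502; Silurian 443.8 − 419.2 = 24.6; Cambrian 538.8 − 485.4 = 53.4; Stenian 1200 − 1000 = 200; Devonian 419.2 − 358.9 = 60.3.
Ranking these from longest: Stenian > Devonian > Cambrian > Triassic > Silurian.
Position 3 in that ranking is Cambrian, which lasted 53.4 Myr.

Cambrian, 53.4 million years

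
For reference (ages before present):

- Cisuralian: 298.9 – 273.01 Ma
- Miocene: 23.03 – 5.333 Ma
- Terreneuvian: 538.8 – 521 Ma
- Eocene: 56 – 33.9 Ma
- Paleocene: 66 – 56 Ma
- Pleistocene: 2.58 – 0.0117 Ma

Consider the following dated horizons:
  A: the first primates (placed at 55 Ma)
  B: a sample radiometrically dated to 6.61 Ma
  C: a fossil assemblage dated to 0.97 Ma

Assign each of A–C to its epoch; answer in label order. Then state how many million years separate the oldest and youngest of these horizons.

A — Eocene; B — Miocene; C — Pleistocene; span 54.03 million years

A: 55 Ma lies in 56–33.9 Ma, so Eocene.
B: 6.61 Ma lies in 23.03–5.333 Ma, so Miocene.
C: 0.97 Ma lies in 2.58–0.0117 Ma, so Pleistocene.
Oldest = 55 Ma, youngest = 0.97 Ma → span 54.03 Myr.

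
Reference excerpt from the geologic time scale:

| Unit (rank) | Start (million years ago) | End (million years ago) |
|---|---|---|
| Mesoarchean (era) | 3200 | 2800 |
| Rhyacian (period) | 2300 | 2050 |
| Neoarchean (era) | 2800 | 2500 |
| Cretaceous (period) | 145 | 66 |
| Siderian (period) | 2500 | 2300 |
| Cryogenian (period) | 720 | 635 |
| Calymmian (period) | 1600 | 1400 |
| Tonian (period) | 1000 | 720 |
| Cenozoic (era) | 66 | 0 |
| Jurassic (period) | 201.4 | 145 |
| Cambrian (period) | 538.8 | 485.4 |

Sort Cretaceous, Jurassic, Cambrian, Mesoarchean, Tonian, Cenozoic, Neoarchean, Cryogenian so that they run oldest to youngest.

Mesoarchean → Neoarchean → Tonian → Cryogenian → Cambrian → Jurassic → Cretaceous → Cenozoic

Sorting by start age (descending Ma, since larger Ma = older): Mesoarchean began 3200, Neoarchean began 2800, Tonian began 1000, Cryogenian began 720, Cambrian began 538.8, Jurassic began 201.4, Cretaceous began 145, Cenozoic began 66.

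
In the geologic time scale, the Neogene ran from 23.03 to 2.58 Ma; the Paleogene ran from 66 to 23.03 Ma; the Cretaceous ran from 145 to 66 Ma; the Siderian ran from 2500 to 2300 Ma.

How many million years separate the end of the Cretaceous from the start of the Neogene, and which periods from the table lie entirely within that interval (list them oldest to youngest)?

End of Cretaceous = 66 Ma; start of Neogene = 23.03 Ma.
Gap = 66 − 23.03 = 42.97 Myr.
Periods wholly inside 66–23.03 Ma: Paleogene (66–23.03).

42.97 million years; Paleogene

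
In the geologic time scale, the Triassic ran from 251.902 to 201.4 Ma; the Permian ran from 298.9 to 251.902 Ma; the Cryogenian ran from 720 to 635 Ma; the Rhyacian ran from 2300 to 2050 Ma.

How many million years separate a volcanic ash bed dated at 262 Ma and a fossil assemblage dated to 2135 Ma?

2135 − 262 = 1873 million years.

1873 million years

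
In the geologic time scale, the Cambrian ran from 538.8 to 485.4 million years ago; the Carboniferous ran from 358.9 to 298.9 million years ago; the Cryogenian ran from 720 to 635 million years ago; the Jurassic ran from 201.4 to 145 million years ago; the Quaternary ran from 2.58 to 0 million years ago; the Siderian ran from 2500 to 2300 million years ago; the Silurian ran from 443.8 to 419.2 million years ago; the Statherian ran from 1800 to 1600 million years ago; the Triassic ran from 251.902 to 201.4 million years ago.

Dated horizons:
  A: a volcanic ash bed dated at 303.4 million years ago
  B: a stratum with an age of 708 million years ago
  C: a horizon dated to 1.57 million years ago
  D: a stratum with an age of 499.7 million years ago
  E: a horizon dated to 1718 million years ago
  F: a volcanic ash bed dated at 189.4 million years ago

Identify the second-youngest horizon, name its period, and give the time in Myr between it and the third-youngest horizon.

F, in the Jurassic; 114 million years to A

Smaller Ma means younger, so youngest first: C 1.57 < F 189.4 < A 303.4 < D 499.7 < B 708 < E 1718.
Counting 2 along gives F (189.4 Ma); the excerpt puts that inside the Jurassic, 201.4–145 Ma.
Next in line is A (303.4 Ma), and 303.4 − 189.4 = 114 Myr.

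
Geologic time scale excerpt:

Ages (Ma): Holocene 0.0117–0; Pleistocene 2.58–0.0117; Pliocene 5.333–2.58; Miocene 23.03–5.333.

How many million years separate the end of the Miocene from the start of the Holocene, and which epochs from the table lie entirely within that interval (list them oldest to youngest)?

End of Miocene = 5.333 Ma; start of Holocene = 0.0117 Ma.
Gap = 5.333 − 0.0117 = 5.3213 Myr.
Epochs wholly inside 5.333–0.0117 Ma: Pliocene (5.333–2.58), Pleistocene (2.58–0.0117).

5.3213 million years; Pliocene, Pleistocene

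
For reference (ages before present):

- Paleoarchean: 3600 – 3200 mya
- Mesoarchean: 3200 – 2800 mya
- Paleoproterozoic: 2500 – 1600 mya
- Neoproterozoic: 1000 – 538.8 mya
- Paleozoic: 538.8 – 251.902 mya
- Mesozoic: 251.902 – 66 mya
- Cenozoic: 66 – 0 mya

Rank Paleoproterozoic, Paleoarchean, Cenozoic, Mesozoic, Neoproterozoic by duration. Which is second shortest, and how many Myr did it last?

Durations: Paleoproterozoic 900; Paleoarchean 400; Cenozoic 66; Mesozoic 185.902; Neoproterozoic 461.2 Myr.
Sorted shortest-first: Cenozoic (66), Mesozoic (185.902), Paleoarchean (400), Neoproterozoic (461.2), Paleoproterozoic (900).
The second shortest is Mesozoic at 185.902 Myr.

Mesozoic, 185.902 million years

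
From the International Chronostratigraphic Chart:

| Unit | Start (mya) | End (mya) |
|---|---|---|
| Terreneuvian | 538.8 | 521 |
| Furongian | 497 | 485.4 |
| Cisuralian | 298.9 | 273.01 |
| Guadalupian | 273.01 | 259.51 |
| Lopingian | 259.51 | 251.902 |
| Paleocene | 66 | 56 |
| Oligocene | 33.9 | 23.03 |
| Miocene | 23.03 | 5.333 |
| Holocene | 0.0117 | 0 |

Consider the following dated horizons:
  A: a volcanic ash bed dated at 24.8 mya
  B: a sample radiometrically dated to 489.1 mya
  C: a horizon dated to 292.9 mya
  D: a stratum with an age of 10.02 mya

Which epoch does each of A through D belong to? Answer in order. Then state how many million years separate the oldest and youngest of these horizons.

A — Oligocene; B — Furongian; C — Cisuralian; D — Miocene; span 479.08 million years

Match each age against the start–end ranges in the excerpt: A = 24.8 Ma → Oligocene (33.9–23.03); B = 489.1 Ma → Furongian (497–485.4); C = 292.9 Ma → Cisuralian (298.9–273.01); D = 10.02 Ma → Miocene (23.03–5.333).
The largest age is 489.1 Ma and the smallest is 10.02 Ma; their difference is 479.08 Myr.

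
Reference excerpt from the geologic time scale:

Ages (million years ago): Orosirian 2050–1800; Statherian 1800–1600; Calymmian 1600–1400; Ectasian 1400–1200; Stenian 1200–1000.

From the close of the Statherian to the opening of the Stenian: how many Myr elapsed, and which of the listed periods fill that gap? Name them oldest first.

The Statherian closes at 1600 Ma and the Stenian opens at 1200 Ma, so the interval is 1600 − 1200 = 400 Myr.
A period fits inside if it starts at or after 1600 Ma and ends at or before 1200 Ma; oldest first that gives Calymmian, Ectasian.

400 million years; Calymmian, Ectasian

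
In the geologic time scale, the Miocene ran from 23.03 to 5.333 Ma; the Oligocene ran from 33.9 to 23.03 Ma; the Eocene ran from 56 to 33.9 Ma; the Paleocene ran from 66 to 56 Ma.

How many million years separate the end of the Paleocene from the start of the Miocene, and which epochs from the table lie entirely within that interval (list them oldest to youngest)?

The Paleocene closes at 56 Ma and the Miocene opens at 23.03 Ma, so the interval is 56 − 23.03 = 32.97 Myr.
An epoch fits inside if it starts at or after 56 Ma and ends at or before 23.03 Ma; oldest first that gives Eocene, Oligocene.

32.97 million years; Eocene, Oligocene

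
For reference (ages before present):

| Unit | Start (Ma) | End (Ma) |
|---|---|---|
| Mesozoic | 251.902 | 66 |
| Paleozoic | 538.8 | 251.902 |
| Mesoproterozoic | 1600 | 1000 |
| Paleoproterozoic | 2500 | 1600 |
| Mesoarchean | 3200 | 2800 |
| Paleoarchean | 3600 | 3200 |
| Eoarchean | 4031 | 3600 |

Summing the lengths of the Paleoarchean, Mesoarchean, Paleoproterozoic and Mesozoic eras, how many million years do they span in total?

Each duration: Paleoarchean = 400; Mesoarchean = 400; Paleoproterozoic = 900; Mesozoic = 185.902.
Sum: 400 + 400 + 900 + 185.902 = 1885.902 Myr.

1885.902 million years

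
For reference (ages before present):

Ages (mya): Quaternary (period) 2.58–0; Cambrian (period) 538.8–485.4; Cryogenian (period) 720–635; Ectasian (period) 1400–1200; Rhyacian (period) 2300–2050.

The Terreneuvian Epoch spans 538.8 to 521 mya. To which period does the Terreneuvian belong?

Cambrian

The Terreneuvian (538.8–521 Ma) lies entirely within 538.8–485.4 Ma, the Cambrian Period.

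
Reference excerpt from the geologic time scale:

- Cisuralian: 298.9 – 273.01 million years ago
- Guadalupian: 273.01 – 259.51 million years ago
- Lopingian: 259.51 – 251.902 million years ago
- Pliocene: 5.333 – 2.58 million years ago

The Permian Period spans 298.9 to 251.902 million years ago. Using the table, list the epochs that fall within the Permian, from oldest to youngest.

Epochs with both bounds inside 298.9–251.902 Ma: Cisuralian (298.9–273.01), Guadalupian (273.01–259.51), Lopingian (259.51–251.902).

Cisuralian, Guadalupian, Lopingian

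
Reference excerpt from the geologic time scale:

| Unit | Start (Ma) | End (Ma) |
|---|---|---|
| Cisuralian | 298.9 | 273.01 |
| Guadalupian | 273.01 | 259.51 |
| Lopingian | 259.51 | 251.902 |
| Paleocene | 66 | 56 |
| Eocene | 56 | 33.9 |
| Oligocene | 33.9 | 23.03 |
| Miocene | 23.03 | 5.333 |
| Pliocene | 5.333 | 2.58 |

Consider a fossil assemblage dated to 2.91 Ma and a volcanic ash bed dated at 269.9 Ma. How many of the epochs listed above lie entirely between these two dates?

269.9 Ma sits inside the Guadalupian (273.01–259.51) and 2.91 Ma inside the Pliocene (5.333–2.58); neither of those is wholly between the two dates.
The listed epochs lying completely between them are Lopingian, Paleocene, Eocene, Oligocene, Miocene — 5 in all.

5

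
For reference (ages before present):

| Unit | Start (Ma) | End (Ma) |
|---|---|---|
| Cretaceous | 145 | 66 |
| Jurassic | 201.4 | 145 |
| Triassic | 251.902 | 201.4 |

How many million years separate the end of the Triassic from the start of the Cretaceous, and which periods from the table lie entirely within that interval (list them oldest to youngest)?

56.4 million years; Jurassic

The Triassic closes at 201.4 Ma and the Cretaceous opens at 145 Ma, so the interval is 201.4 − 145 = 56.4 Myr.
A period fits inside if it starts at or after 201.4 Ma and ends at or before 145 Ma; oldest first that gives Jurassic.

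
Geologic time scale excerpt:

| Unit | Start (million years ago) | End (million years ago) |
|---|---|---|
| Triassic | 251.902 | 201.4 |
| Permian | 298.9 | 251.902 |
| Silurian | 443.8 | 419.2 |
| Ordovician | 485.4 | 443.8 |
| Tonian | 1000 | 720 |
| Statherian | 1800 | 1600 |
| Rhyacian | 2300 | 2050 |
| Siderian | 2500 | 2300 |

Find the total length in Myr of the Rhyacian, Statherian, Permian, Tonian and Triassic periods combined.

Each duration: Rhyacian = 250; Statherian = 200; Permian = 46.998; Tonian = 280; Triassic = 50.502.
Sum: 250 + 200 + 46.998 + 280 + 50.502 = 827.5 Myr.

827.5 million years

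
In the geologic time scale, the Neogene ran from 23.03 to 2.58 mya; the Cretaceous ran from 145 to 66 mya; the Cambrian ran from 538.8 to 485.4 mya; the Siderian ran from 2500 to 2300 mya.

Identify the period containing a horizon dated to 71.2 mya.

71.2 Ma lies between 145 and 66 Ma, so it falls in the Cretaceous.

Cretaceous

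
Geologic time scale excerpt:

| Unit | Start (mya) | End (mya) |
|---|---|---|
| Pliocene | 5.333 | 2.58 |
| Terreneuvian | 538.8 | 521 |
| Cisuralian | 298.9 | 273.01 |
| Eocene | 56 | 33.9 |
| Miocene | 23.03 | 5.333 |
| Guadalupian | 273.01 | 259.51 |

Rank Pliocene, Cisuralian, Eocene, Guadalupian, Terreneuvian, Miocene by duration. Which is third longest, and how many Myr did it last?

Terreneuvian, 17.8 million years

Durations: Pliocene 2.753; Cisuralian 25.89; Eocene 22.1; Guadalupian 13.5; Terreneuvian 17.8; Miocene 17.697 Myr.
Sorted longest-first: Cisuralian (25.89), Eocene (22.1), Terreneuvian (17.8), Miocene (17.697), Guadalupian (13.5), Pliocene (2.753).
The third longest is Terreneuvian at 17.8 Myr.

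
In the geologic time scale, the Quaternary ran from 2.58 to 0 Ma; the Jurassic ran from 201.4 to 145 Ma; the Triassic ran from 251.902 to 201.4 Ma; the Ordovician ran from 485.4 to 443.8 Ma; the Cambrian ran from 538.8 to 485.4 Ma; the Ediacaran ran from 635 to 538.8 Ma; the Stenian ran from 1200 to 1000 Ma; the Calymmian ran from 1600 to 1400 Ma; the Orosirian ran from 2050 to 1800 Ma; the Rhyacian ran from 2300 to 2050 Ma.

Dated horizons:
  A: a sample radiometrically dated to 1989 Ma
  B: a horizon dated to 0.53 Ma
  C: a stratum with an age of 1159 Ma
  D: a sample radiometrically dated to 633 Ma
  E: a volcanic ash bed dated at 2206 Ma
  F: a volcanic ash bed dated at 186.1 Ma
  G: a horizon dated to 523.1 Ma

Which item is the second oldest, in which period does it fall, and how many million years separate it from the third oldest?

Larger Ma means older, so oldest first: E 2206 > A 1989 > C 1159 > D 633 > G 523.1 > F 186.1 > B 0.53.
Counting 2 along gives A (1989 Ma); the excerpt puts that inside the Orosirian, 2050–1800 Ma.
Next in line is C (1159 Ma), and 1989 − 1159 = 830 Myr.

A, in the Orosirian; 830 million years to C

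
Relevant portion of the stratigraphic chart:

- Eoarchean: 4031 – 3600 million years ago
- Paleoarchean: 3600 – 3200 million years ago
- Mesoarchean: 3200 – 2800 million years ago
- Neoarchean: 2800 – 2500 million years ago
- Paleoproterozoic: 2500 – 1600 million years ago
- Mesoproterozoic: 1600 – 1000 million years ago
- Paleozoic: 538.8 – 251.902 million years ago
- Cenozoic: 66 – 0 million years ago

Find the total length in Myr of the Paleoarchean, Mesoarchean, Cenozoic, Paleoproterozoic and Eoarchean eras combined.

Duration is start − end for each: (3600 − 3200) + (3200 − 2800) + (66 − 0) + (2500 − 1600) + (4031 − 3600).
That is 400 + 400 + 66 + 900 + 431, which totals 2197 million years.

2197 million years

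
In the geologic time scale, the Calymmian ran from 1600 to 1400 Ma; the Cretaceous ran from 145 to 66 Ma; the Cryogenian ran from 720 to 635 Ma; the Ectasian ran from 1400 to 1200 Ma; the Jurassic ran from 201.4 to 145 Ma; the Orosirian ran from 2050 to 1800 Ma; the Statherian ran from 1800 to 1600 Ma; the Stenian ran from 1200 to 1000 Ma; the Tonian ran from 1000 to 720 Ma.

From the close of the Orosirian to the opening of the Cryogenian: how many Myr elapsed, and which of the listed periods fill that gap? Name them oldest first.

The Orosirian closes at 1800 Ma and the Cryogenian opens at 720 Ma, so the interval is 1800 − 720 = 1080 Myr.
A period fits inside if it starts at or after 1800 Ma and ends at or before 720 Ma; oldest first that gives Statherian, Calymmian, Ectasian, Stenian, Tonian.

1080 million years; Statherian, Calymmian, Ectasian, Stenian, Tonian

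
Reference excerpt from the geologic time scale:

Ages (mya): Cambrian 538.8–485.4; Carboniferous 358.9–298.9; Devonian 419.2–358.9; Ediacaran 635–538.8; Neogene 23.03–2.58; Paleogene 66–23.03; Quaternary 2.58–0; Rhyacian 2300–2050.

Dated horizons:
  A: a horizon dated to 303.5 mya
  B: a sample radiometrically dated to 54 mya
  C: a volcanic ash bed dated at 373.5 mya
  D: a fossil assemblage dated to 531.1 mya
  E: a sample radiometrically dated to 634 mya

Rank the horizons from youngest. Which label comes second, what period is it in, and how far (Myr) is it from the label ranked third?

A, in the Carboniferous; 70 million years to C

Smaller Ma means younger, so youngest first: B 54 < A 303.5 < C 373.5 < D 531.1 < E 634.
Counting 2 along gives A (303.5 Ma); the excerpt puts that inside the Carboniferous, 358.9–298.9 Ma.
Next in line is C (373.5 Ma), and 373.5 − 303.5 = 70 Myr.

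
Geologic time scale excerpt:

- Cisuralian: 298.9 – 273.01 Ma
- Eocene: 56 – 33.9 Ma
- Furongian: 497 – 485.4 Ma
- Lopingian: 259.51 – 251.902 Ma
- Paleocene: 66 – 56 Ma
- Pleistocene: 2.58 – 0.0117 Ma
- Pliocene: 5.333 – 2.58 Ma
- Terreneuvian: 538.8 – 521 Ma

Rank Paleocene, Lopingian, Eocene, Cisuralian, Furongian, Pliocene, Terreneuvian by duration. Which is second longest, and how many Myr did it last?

Eocene, 22.1 million years

Start − end for each: Paleocene 66 − 56 = 10; Lopingian 259.51 − 251.902 = 7.608; Eocene 56 − 33.9 = 22.1; Cisuralian 298.9 − 273.01 = 25.89; Furongian 497 − 485.4 = 11.6; Pliocene 5.333 − 2.58 = 2.753; Terreneuvian 538.8 − 521 = 17.8.
Ranking these from longest: Cisuralian > Eocene > Terreneuvian > Furongian > Paleocene > Lopingian > Pliocene.
Position 2 in that ranking is Eocene, which lasted 22.1 Myr.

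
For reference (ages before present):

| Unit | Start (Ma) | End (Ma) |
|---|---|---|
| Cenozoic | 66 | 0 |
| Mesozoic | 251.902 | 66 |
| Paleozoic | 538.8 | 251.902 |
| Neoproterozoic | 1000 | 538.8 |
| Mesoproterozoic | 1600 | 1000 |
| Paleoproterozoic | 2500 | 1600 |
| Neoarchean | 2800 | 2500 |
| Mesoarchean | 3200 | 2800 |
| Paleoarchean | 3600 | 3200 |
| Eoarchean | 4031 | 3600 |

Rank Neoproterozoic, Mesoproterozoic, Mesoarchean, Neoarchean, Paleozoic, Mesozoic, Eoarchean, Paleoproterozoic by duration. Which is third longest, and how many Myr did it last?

Durations: Neoproterozoic 461.2; Mesoproterozoic 600; Mesoarchean 400; Neoarchean 300; Paleozoic 286.898; Mesozoic 185.902; Eoarchean 431; Paleoproterozoic 900 Myr.
Sorted longest-first: Paleoproterozoic (900), Mesoproterozoic (600), Neoproterozoic (461.2), Eoarchean (431), Mesoarchean (400), Neoarchean (300), Paleozoic (286.898), Mesozoic (185.902).
The third longest is Neoproterozoic at 461.2 Myr.

Neoproterozoic, 461.2 million years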